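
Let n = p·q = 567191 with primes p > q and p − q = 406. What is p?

983

Since p = q + 406, we have 567191 = q(q + 406), so q² + 406q − 567191 = 0.
Discriminant: 406² + 4·567191 = 164836 + 2268764 = 2433600; √2433600 = 1560.
q = (−406 + 1560)/2 = 577, and p = q + 406 = 983.
Check: 577 · 983 = 567191.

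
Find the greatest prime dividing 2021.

47

2021 = 43 · 47
47 is prime.
So 2021 = 43 · 47; the largest prime factor is 47.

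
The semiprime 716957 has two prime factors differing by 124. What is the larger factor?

911

Since p = q + 124, we have 716957 = q(q + 124), so q² + 124q − 716957 = 0.
Discriminant: 124² + 4·716957 = 15376 + 2867828 = 2883204; √2883204 = 1698.
q = (−124 + 1698)/2 = 787, and p = q + 124 = 911.
Check: 787 · 911 = 716957.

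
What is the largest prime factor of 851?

851 = 23 · 37
37 is prime.
So 851 = 23 · 37; the largest prime factor is 37.

37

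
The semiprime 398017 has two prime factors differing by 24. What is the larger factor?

643

Since p = q + 24, we have 398017 = q(q + 24), so q² + 24q − 398017 = 0.
Discriminant: 24² + 4·398017 = 576 + 1592068 = 1592644; √1592644 = 1262.
q = (−24 + 1262)/2 = 619, and p = q + 24 = 643.
Check: 619 · 643 = 398017.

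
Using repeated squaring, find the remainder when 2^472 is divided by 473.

2^1 ≡ 2 (mod 473)
2^2 ≡ 2^2 = 4 ≡ 4 (mod 473)
2^4 ≡ 4^2 = 16 ≡ 16 (mod 473)
2^8 ≡ 16^2 = 256 ≡ 256 (mod 473)
2^16 ≡ 256^2 = 65536 ≡ 262 (mod 473)
2^32 ≡ 262^2 = 68644 ≡ 59 (mod 473)
2^64 ≡ 59^2 = 3481 ≡ 170 (mod 473)
2^128 ≡ 170^2 = 28900 ≡ 47 (mod 473)
2^256 ≡ 47^2 = 2209 ≡ 317 (mod 473)
472 = 256 + 128 + 64 + 16 + 8 in binary powers of 2.
So 2^472 ≡ 317 · 47 · 170 · 262 · 256 ≡ 422 (mod 473).
Since 422 ≠ 1, base 2 is a Fermat witness: 473 is composite.

422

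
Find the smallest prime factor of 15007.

15007 is odd.
Digit sum 13, not divisible by 3.
Ends in 7: not divisible by 5.
7: 15007 = 7·2143 + 6
11: 15007 = 11·1364 + 3
13: 15007 = 13·1154 + 5
17: 15007 = 17·882 + 13
19: 15007 = 19·789 + 16
23: 15007 = 23·652 + 11
29: 15007 = 29·517 + 14
31: 15007 = 31·484 + 3
37: 15007 = 37·405 + 22
41: 15007 = 41·366 + 1
43: 15007 = 43·349

43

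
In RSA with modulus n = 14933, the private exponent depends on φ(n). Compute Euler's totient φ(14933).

Factor: 14933 = 109 · 137.
φ(14933) = (109−1) · (137−1) = 108 · 136 = 14688.

14688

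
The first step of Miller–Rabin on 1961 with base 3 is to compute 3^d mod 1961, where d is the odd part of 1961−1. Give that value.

509

1961 − 1 = 1960 = 2^3 · 245, so d = 245.
3^1 ≡ 3 (mod 1961)
3^2 ≡ 3^2 = 9 ≡ 9 (mod 1961)
3^4 ≡ 9^2 = 81 ≡ 81 (mod 1961)
3^8 ≡ 81^2 = 6561 ≡ 678 (mod 1961)
3^16 ≡ 678^2 = 459684 ≡ 810 (mod 1961)
3^32 ≡ 810^2 = 656100 ≡ 1126 (mod 1961)
3^64 ≡ 1126^2 = 1267876 ≡ 1070 (mod 1961)
3^128 ≡ 1070^2 = 1144900 ≡ 1637 (mod 1961)
245 = 128 + 64 + 32 + 16 + 4 + 1 in binary powers of 2.
So 3^245 ≡ 1637 · 1070 · 1126 · 810 · 81 · 3 ≡ 509 (mod 1961).
Squaring chain: 509 → 229 → 1455; never reaches −1, so base 3 is a Miller–Rabin witness that 1961 is composite.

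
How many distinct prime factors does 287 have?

2

287 = 7 · 41
287 = 7 · 41, which has 2 distinct prime factors.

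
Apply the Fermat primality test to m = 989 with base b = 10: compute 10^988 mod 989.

10^1 ≡ 10 (mod 989)
10^2 ≡ 10^2 = 100 ≡ 100 (mod 989)
10^4 ≡ 100^2 = 10000 ≡ 110 (mod 989)
10^8 ≡ 110^2 = 12100 ≡ 232 (mod 989)
10^16 ≡ 232^2 = 53824 ≡ 418 (mod 989)
10^32 ≡ 418^2 = 174724 ≡ 660 (mod 989)
10^64 ≡ 660^2 = 435600 ≡ 440 (mod 989)
10^128 ≡ 440^2 = 193600 ≡ 745 (mod 989)
10^256 ≡ 745^2 = 555025 ≡ 196 (mod 989)
10^512 ≡ 196^2 = 38416 ≡ 834 (mod 989)
988 = 512 + 256 + 128 + 64 + 16 + 8 + 4 in binary powers of 2.
So 10^988 ≡ 834 · 196 · 745 · 440 · 418 · 232 · 110 ≡ 440 (mod 989).
Since 440 ≠ 1, base 10 is a Fermat witness: 989 is composite.

440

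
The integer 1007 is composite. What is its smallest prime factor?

19

1007 is odd.
Digit sum 8, not divisible by 3.
Ends in 7: not divisible by 5.
7: 1007 = 7·143 + 6
11: 1007 = 11·91 + 6
13: 1007 = 13·77 + 6
17: 1007 = 17·59 + 4
19: 1007 = 19·53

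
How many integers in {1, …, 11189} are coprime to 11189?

Factor: 11189 = 67 · 167.
φ(11189) = (67−1) · (167−1) = 66 · 166 = 10956.

10956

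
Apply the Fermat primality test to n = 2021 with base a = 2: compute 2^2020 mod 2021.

2^1 ≡ 2 (mod 2021)
2^2 ≡ 2^2 = 4 ≡ 4 (mod 2021)
2^4 ≡ 4^2 = 16 ≡ 16 (mod 2021)
2^8 ≡ 16^2 = 256 ≡ 256 (mod 2021)
2^16 ≡ 256^2 = 65536 ≡ 864 (mod 2021)
2^32 ≡ 864^2 = 746496 ≡ 747 (mod 2021)
2^64 ≡ 747^2 = 558009 ≡ 213 (mod 2021)
2^128 ≡ 213^2 = 45369 ≡ 907 (mod 2021)
2^256 ≡ 907^2 = 822649 ≡ 102 (mod 2021)
2^512 ≡ 102^2 = 10404 ≡ 299 (mod 2021)
2^1024 ≡ 299^2 = 89401 ≡ 477 (mod 2021)
2020 = 1024 + 512 + 256 + 128 + 64 + 32 + 4 in binary powers of 2.
So 2^2020 ≡ 477 · 299 · 102 · 907 · 213 · 747 · 16 ≡ 661 (mod 2021).
Since 661 ≠ 1, base 2 is a Fermat witness: 2021 is composite.

661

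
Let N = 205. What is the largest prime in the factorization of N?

41

205 = 5 · 41
41 is prime.
So 205 = 5 · 41; the largest prime factor is 41.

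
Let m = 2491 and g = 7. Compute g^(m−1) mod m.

713

7^1 ≡ 7 (mod 2491)
7^2 ≡ 7^2 = 49 ≡ 49 (mod 2491)
7^4 ≡ 49^2 = 2401 ≡ 2401 (mod 2491)
7^8 ≡ 2401^2 = 5764801 ≡ 627 (mod 2491)
7^16 ≡ 627^2 = 393129 ≡ 2042 (mod 2491)
7^32 ≡ 2042^2 = 4169764 ≡ 2321 (mod 2491)
7^64 ≡ 2321^2 = 5387041 ≡ 1499 (mod 2491)
7^128 ≡ 1499^2 = 2247001 ≡ 119 (mod 2491)
7^256 ≡ 119^2 = 14161 ≡ 1706 (mod 2491)
7^512 ≡ 1706^2 = 2910436 ≡ 948 (mod 2491)
7^1024 ≡ 948^2 = 898704 ≡ 1944 (mod 2491)
7^2048 ≡ 1944^2 = 3779136 ≡ 289 (mod 2491)
2490 = 2048 + 256 + 128 + 32 + 16 + 8 + 2 in binary powers of 2.
So 7^2490 ≡ 289 · 1706 · 119 · 2321 · 2042 · 627 · 49 ≡ 713 (mod 2491).
Since 713 ≠ 1, base 7 is a Fermat witness: 2491 is composite.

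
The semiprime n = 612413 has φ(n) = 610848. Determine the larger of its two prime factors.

809

φ(n) = (p−1)(q−1) = n − (p+q) + 1, so p + q = 612413 − 610848 + 1 = 1566.
p and q are the roots of t² − 1566t + 612413 = 0.
Discriminant: 1566² − 4·612413 = 2452356 − 2449652 = 2704; √2704 = 52.
q = (1566 − 52)/2 = 757, p = (1566 + 52)/2 = 809.
Check: 757 · 809 = 612413.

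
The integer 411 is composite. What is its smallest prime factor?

411 is odd.
Digit sum 6, divisible by 3.

3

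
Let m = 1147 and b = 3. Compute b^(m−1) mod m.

3^1 ≡ 3 (mod 1147)
3^2 ≡ 3^2 = 9 ≡ 9 (mod 1147)
3^4 ≡ 9^2 = 81 ≡ 81 (mod 1147)
3^8 ≡ 81^2 = 6561 ≡ 826 (mod 1147)
3^16 ≡ 826^2 = 682276 ≡ 958 (mod 1147)
3^32 ≡ 958^2 = 917764 ≡ 164 (mod 1147)
3^64 ≡ 164^2 = 26896 ≡ 515 (mod 1147)
3^128 ≡ 515^2 = 265225 ≡ 268 (mod 1147)
3^256 ≡ 268^2 = 71824 ≡ 710 (mod 1147)
3^512 ≡ 710^2 = 504100 ≡ 567 (mod 1147)
3^1024 ≡ 567^2 = 321489 ≡ 329 (mod 1147)
1146 = 1024 + 64 + 32 + 16 + 8 + 2 in binary powers of 2.
So 3^1146 ≡ 329 · 515 · 164 · 958 · 826 · 9 ≡ 47 (mod 1147).
Since 47 ≠ 1, base 3 is a Fermat witness: 1147 is composite.

47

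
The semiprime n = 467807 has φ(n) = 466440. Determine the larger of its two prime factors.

691

φ(n) = (p−1)(q−1) = n − (p+q) + 1, so p + q = 467807 − 466440 + 1 = 1368.
p and q are the roots of t² − 1368t + 467807 = 0.
Discriminant: 1368² − 4·467807 = 1871424 − 1871228 = 196; √196 = 14.
q = (1368 − 14)/2 = 677, p = (1368 + 14)/2 = 691.
Check: 677 · 691 = 467807.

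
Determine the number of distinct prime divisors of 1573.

2

1573 = 11^2 · 13
1573 = 11^2 · 13, which has 2 distinct prime factors.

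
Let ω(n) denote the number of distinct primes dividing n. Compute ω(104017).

3

104017 = 41 · 2537
2537 = 43 · 59
104017 = 41 · 43 · 59, which has 3 distinct prime factors.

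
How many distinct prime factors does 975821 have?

975821 = 7 · 139403
139403 = 11 · 12673
12673 = 19 · 667
667 = 23 · 29
975821 = 7 · 11 · 19 · 23 · 29, which has 5 distinct prime factors.

5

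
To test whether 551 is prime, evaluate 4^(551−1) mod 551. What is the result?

517

4^1 ≡ 4 (mod 551)
4^2 ≡ 4^2 = 16 ≡ 16 (mod 551)
4^4 ≡ 16^2 = 256 ≡ 256 (mod 551)
4^8 ≡ 256^2 = 65536 ≡ 518 (mod 551)
4^16 ≡ 518^2 = 268324 ≡ 538 (mod 551)
4^32 ≡ 538^2 = 289444 ≡ 169 (mod 551)
4^64 ≡ 169^2 = 28561 ≡ 460 (mod 551)
4^128 ≡ 460^2 = 211600 ≡ 16 (mod 551)
4^256 ≡ 16^2 = 256 ≡ 256 (mod 551)
4^512 ≡ 256^2 = 65536 ≡ 518 (mod 551)
550 = 512 + 32 + 4 + 2 in binary powers of 2.
So 4^550 ≡ 518 · 169 · 256 · 16 ≡ 517 (mod 551).
Since 517 ≠ 1, base 4 is a Fermat witness: 551 is composite.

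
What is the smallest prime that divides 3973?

29

3973 is odd.
Digit sum 22, not divisible by 3.
Ends in 3: not divisible by 5.
7: 3973 = 7·567 + 4
11: 3973 = 11·361 + 2
13: 3973 = 13·305 + 8
17: 3973 = 17·233 + 12
19: 3973 = 19·209 + 2
23: 3973 = 23·172 + 17
29: 3973 = 29·137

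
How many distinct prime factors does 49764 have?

5

49764 = 2^2 · 12441
12441 = 3 · 4147
4147 = 11 · 377
377 = 13 · 29
49764 = 2^2 · 3 · 11 · 13 · 29, which has 5 distinct prime factors.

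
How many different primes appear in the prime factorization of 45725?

45725 = 5^2 · 1829
1829 = 31 · 59
45725 = 5^2 · 31 · 59, which has 3 distinct prime factors.

3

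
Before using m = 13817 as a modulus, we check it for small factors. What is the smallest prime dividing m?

13817 is odd.
Digit sum 20, not divisible by 3.
Ends in 7: not divisible by 5.
7: 13817 = 7·1973 + 6
11: 13817 = 11·1256 + 1
13: 13817 = 13·1062 + 11
17: 13817 = 17·812 + 13
19: 13817 = 19·727 + 4
23: 13817 = 23·600 + 17
29: 13817 = 29·476 + 13
31: 13817 = 31·445 + 22
37: 13817 = 37·373 + 16
41: 13817 = 41·337

41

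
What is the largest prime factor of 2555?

73

2555 = 5 · 511
511 = 7 · 73
73 is prime.
So 2555 = 5 · 7 · 73; the largest prime factor is 73.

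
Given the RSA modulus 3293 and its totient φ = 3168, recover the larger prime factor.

89

φ(n) = (p−1)(q−1) = n − (p+q) + 1, so p + q = 3293 − 3168 + 1 = 126.
p and q are the roots of t² − 126t + 3293 = 0.
Discriminant: 126² − 4·3293 = 15876 − 13172 = 2704; √2704 = 52.
q = (126 − 52)/2 = 37, p = (126 + 52)/2 = 89.
Check: 37 · 89 = 3293.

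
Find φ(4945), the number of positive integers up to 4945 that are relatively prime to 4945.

3696

Factor: 4945 = 5 · 23 · 43.
φ(4945) = (5−1) · (23−1) · (43−1) = 4 · 22 · 42 = 3696.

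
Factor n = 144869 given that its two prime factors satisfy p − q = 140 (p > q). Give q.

Since p = q + 140, we have 144869 = q(q + 140), so q² + 140q − 144869 = 0.
Discriminant: 140² + 4·144869 = 19600 + 579476 = 599076; √599076 = 774.
q = (−140 + 774)/2 = 317, and p = q + 140 = 457.
Check: 317 · 457 = 144869.

317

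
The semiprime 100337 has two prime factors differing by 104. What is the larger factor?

Since p = q + 104, we have 100337 = q(q + 104), so q² + 104q − 100337 = 0.
Discriminant: 104² + 4·100337 = 10816 + 401348 = 412164; √412164 = 642.
q = (−104 + 642)/2 = 269, and p = q + 104 = 373.
Check: 269 · 373 = 100337.

373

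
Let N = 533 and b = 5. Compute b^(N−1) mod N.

508

5^1 ≡ 5 (mod 533)
5^2 ≡ 5^2 = 25 ≡ 25 (mod 533)
5^4 ≡ 25^2 = 625 ≡ 92 (mod 533)
5^8 ≡ 92^2 = 8464 ≡ 469 (mod 533)
5^16 ≡ 469^2 = 219961 ≡ 365 (mod 533)
5^32 ≡ 365^2 = 133225 ≡ 508 (mod 533)
5^64 ≡ 508^2 = 258064 ≡ 92 (mod 533)
5^128 ≡ 92^2 = 8464 ≡ 469 (mod 533)
5^256 ≡ 469^2 = 219961 ≡ 365 (mod 533)
5^512 ≡ 365^2 = 133225 ≡ 508 (mod 533)
532 = 512 + 16 + 4 in binary powers of 2.
So 5^532 ≡ 508 · 365 · 92 ≡ 508 (mod 533).
Since 508 ≠ 1, base 5 is a Fermat witness: 533 is composite.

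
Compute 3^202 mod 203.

4

3^1 ≡ 3 (mod 203)
3^2 ≡ 3^2 = 9 ≡ 9 (mod 203)
3^4 ≡ 9^2 = 81 ≡ 81 (mod 203)
3^8 ≡ 81^2 = 6561 ≡ 65 (mod 203)
3^16 ≡ 65^2 = 4225 ≡ 165 (mod 203)
3^32 ≡ 165^2 = 27225 ≡ 23 (mod 203)
3^64 ≡ 23^2 = 529 ≡ 123 (mod 203)
3^128 ≡ 123^2 = 15129 ≡ 107 (mod 203)
202 = 128 + 64 + 8 + 2 in binary powers of 2.
So 3^202 ≡ 107 · 123 · 65 · 9 ≡ 4 (mod 203).
Since 4 ≠ 1, base 3 is a Fermat witness: 203 is composite.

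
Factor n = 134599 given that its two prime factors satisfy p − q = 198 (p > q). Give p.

479

Since p = q + 198, we have 134599 = q(q + 198), so q² + 198q − 134599 = 0.
Discriminant: 198² + 4·134599 = 39204 + 538396 = 577600; √577600 = 760.
q = (−198 + 760)/2 = 281, and p = q + 198 = 479.
Check: 281 · 479 = 134599.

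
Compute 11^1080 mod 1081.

581

11^1 ≡ 11 (mod 1081)
11^2 ≡ 11^2 = 121 ≡ 121 (mod 1081)
11^4 ≡ 121^2 = 14641 ≡ 588 (mod 1081)
11^8 ≡ 588^2 = 345744 ≡ 905 (mod 1081)
11^16 ≡ 905^2 = 819025 ≡ 708 (mod 1081)
11^32 ≡ 708^2 = 501264 ≡ 761 (mod 1081)
11^64 ≡ 761^2 = 579121 ≡ 786 (mod 1081)
11^128 ≡ 786^2 = 617796 ≡ 545 (mod 1081)
11^256 ≡ 545^2 = 297025 ≡ 831 (mod 1081)
11^512 ≡ 831^2 = 690561 ≡ 883 (mod 1081)
11^1024 ≡ 883^2 = 779689 ≡ 288 (mod 1081)
1080 = 1024 + 32 + 16 + 8 in binary powers of 2.
So 11^1080 ≡ 288 · 761 · 708 · 905 ≡ 581 (mod 1081).
Since 581 ≠ 1, base 11 is a Fermat witness: 1081 is composite.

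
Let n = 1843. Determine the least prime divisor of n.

19

1843 is odd.
Digit sum 16, not divisible by 3.
Ends in 3: not divisible by 5.
7: 1843 = 7·263 + 2
11: 1843 = 11·167 + 6
13: 1843 = 13·141 + 10
17: 1843 = 17·108 + 7
19: 1843 = 19·97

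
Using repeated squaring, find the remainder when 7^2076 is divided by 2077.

7^1 ≡ 7 (mod 2077)
7^2 ≡ 7^2 = 49 ≡ 49 (mod 2077)
7^4 ≡ 49^2 = 2401 ≡ 324 (mod 2077)
7^8 ≡ 324^2 = 104976 ≡ 1126 (mod 2077)
7^16 ≡ 1126^2 = 1267876 ≡ 906 (mod 2077)
7^32 ≡ 906^2 = 820836 ≡ 421 (mod 2077)
7^64 ≡ 421^2 = 177241 ≡ 696 (mod 2077)
7^128 ≡ 696^2 = 484416 ≡ 475 (mod 2077)
7^256 ≡ 475^2 = 225625 ≡ 1309 (mod 2077)
7^512 ≡ 1309^2 = 1713481 ≡ 2033 (mod 2077)
7^1024 ≡ 2033^2 = 4133089 ≡ 1936 (mod 2077)
7^2048 ≡ 1936^2 = 3748096 ≡ 1188 (mod 2077)
2076 = 2048 + 16 + 8 + 4 in binary powers of 2.
So 7^2076 ≡ 1188 · 906 · 1126 · 324 ≡ 159 (mod 2077).
Since 159 ≠ 1, base 7 is a Fermat witness: 2077 is composite.

159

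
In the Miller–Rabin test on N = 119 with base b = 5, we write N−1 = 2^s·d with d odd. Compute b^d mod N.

119 − 1 = 118 = 2^1 · 59, so d = 59.
5^1 ≡ 5 (mod 119)
5^2 ≡ 5^2 = 25 ≡ 25 (mod 119)
5^4 ≡ 25^2 = 625 ≡ 30 (mod 119)
5^8 ≡ 30^2 = 900 ≡ 67 (mod 119)
5^16 ≡ 67^2 = 4489 ≡ 86 (mod 119)
5^32 ≡ 86^2 = 7396 ≡ 18 (mod 119)
59 = 32 + 16 + 8 + 2 + 1 in binary powers of 2.
So 5^59 ≡ 18 · 86 · 67 · 25 · 5 ≡ 45 (mod 119).
Squaring chain: 45; never reaches −1, so base 5 is a Miller–Rabin witness that 119 is composite.

45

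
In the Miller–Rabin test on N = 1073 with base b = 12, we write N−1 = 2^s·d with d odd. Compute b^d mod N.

1073 − 1 = 1072 = 2^4 · 67, so d = 67.
12^1 ≡ 12 (mod 1073)
12^2 ≡ 12^2 = 144 ≡ 144 (mod 1073)
12^4 ≡ 144^2 = 20736 ≡ 349 (mod 1073)
12^8 ≡ 349^2 = 121801 ≡ 552 (mod 1073)
12^16 ≡ 552^2 = 304704 ≡ 1045 (mod 1073)
12^32 ≡ 1045^2 = 1092025 ≡ 784 (mod 1073)
12^64 ≡ 784^2 = 614656 ≡ 900 (mod 1073)
67 = 64 + 2 + 1 in binary powers of 2.
So 12^67 ≡ 900 · 144 · 12 ≡ 423 (mod 1073).
Squaring chain: 423 → 811 → 1045 → 784; never reaches −1, so base 12 is a Miller–Rabin witness that 1073 is composite.

423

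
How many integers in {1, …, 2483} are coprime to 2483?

Factor: 2483 = 13 · 191.
φ(2483) = (13−1) · (191−1) = 12 · 190 = 2280.

2280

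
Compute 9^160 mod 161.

72

9^1 ≡ 9 (mod 161)
9^2 ≡ 9^2 = 81 ≡ 81 (mod 161)
9^4 ≡ 81^2 = 6561 ≡ 121 (mod 161)
9^8 ≡ 121^2 = 14641 ≡ 151 (mod 161)
9^16 ≡ 151^2 = 22801 ≡ 100 (mod 161)
9^32 ≡ 100^2 = 10000 ≡ 18 (mod 161)
9^64 ≡ 18^2 = 324 ≡ 2 (mod 161)
9^128 ≡ 2^2 = 4 ≡ 4 (mod 161)
160 = 128 + 32 in binary powers of 2.
So 9^160 ≡ 4 · 18 ≡ 72 (mod 161).
Since 72 ≠ 1, base 9 is a Fermat witness: 161 is composite.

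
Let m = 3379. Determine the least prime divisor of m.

3379 is odd.
Digit sum 22, not divisible by 3.
Ends in 9: not divisible by 5.
7: 3379 = 7·482 + 5
11: 3379 = 11·307 + 2
13: 3379 = 13·259 + 12
17: 3379 = 17·198 + 13
19: 3379 = 19·177 + 16
23: 3379 = 23·146 + 21
29: 3379 = 29·116 + 15
31: 3379 = 31·109

31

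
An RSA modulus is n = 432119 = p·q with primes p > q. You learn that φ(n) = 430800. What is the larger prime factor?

719

φ(n) = (p−1)(q−1) = n − (p+q) + 1, so p + q = 432119 − 430800 + 1 = 1320.
p and q are the roots of t² − 1320t + 432119 = 0.
Discriminant: 1320² − 4·432119 = 1742400 − 1728476 = 13924; √13924 = 118.
q = (1320 − 118)/2 = 601, p = (1320 + 118)/2 = 719.
Check: 601 · 719 = 432119.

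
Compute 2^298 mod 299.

140

2^1 ≡ 2 (mod 299)
2^2 ≡ 2^2 = 4 ≡ 4 (mod 299)
2^4 ≡ 4^2 = 16 ≡ 16 (mod 299)
2^8 ≡ 16^2 = 256 ≡ 256 (mod 299)
2^16 ≡ 256^2 = 65536 ≡ 55 (mod 299)
2^32 ≡ 55^2 = 3025 ≡ 35 (mod 299)
2^64 ≡ 35^2 = 1225 ≡ 29 (mod 299)
2^128 ≡ 29^2 = 841 ≡ 243 (mod 299)
2^256 ≡ 243^2 = 59049 ≡ 146 (mod 299)
298 = 256 + 32 + 8 + 2 in binary powers of 2.
So 2^298 ≡ 146 · 35 · 256 · 4 ≡ 140 (mod 299).
Since 140 ≠ 1, base 2 is a Fermat witness: 299 is composite.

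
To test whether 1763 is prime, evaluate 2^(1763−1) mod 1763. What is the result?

2^1 ≡ 2 (mod 1763)
2^2 ≡ 2^2 = 4 ≡ 4 (mod 1763)
2^4 ≡ 4^2 = 16 ≡ 16 (mod 1763)
2^8 ≡ 16^2 = 256 ≡ 256 (mod 1763)
2^16 ≡ 256^2 = 65536 ≡ 305 (mod 1763)
2^32 ≡ 305^2 = 93025 ≡ 1349 (mod 1763)
2^64 ≡ 1349^2 = 1819801 ≡ 385 (mod 1763)
2^128 ≡ 385^2 = 148225 ≡ 133 (mod 1763)
2^256 ≡ 133^2 = 17689 ≡ 59 (mod 1763)
2^512 ≡ 59^2 = 3481 ≡ 1718 (mod 1763)
2^1024 ≡ 1718^2 = 2951524 ≡ 262 (mod 1763)
1762 = 1024 + 512 + 128 + 64 + 32 + 2 in binary powers of 2.
So 2^1762 ≡ 262 · 1718 · 133 · 385 · 1349 · 4 ≡ 742 (mod 1763).
Since 742 ≠ 1, base 2 is a Fermat witness: 1763 is composite.

742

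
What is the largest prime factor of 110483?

97

110483 = 17 · 6499
6499 = 67 · 97
97 is prime.
So 110483 = 17 · 67 · 97; the largest prime factor is 97.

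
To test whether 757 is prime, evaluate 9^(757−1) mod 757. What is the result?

9^1 ≡ 9 (mod 757)
9^2 ≡ 9^2 = 81 ≡ 81 (mod 757)
9^4 ≡ 81^2 = 6561 ≡ 505 (mod 757)
9^8 ≡ 505^2 = 255025 ≡ 673 (mod 757)
9^16 ≡ 673^2 = 452929 ≡ 243 (mod 757)
9^32 ≡ 243^2 = 59049 ≡ 3 (mod 757)
9^64 ≡ 3^2 = 9 ≡ 9 (mod 757)
9^128 ≡ 9^2 = 81 ≡ 81 (mod 757)
9^256 ≡ 81^2 = 6561 ≡ 505 (mod 757)
9^512 ≡ 505^2 = 255025 ≡ 673 (mod 757)
756 = 512 + 128 + 64 + 32 + 16 + 4 in binary powers of 2.
So 9^756 ≡ 673 · 81 · 9 · 3 · 243 · 505 ≡ 1 (mod 757).
Since the result is 1, base 9 gives no evidence that 757 is composite.

1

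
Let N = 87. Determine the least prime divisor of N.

87 is odd.
Digit sum 15, divisible by 3.

3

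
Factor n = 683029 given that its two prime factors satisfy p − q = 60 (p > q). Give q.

797

Since p = q + 60, we have 683029 = q(q + 60), so q² + 60q − 683029 = 0.
Discriminant: 60² + 4·683029 = 3600 + 2732116 = 2735716; √2735716 = 1654.
q = (−60 + 1654)/2 = 797, and p = q + 60 = 857.
Check: 797 · 857 = 683029.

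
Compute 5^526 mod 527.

253

5^1 ≡ 5 (mod 527)
5^2 ≡ 5^2 = 25 ≡ 25 (mod 527)
5^4 ≡ 25^2 = 625 ≡ 98 (mod 527)
5^8 ≡ 98^2 = 9604 ≡ 118 (mod 527)
5^16 ≡ 118^2 = 13924 ≡ 222 (mod 527)
5^32 ≡ 222^2 = 49284 ≡ 273 (mod 527)
5^64 ≡ 273^2 = 74529 ≡ 222 (mod 527)
5^128 ≡ 222^2 = 49284 ≡ 273 (mod 527)
5^256 ≡ 273^2 = 74529 ≡ 222 (mod 527)
5^512 ≡ 222^2 = 49284 ≡ 273 (mod 527)
526 = 512 + 8 + 4 + 2 in binary powers of 2.
So 5^526 ≡ 273 · 118 · 98 · 25 ≡ 253 (mod 527).
Since 253 ≠ 1, base 5 is a Fermat witness: 527 is composite.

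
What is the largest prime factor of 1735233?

97

1735233 = 3 · 578411
578411 = 67 · 8633
8633 = 89 · 97
97 is prime.
So 1735233 = 3 · 67 · 89 · 97; the largest prime factor is 97.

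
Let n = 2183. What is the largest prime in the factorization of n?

59

2183 = 37 · 59
59 is prime.
So 2183 = 37 · 59; the largest prime factor is 59.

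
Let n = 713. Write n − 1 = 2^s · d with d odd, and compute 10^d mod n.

493

713 − 1 = 712 = 2^3 · 89, so d = 89.
10^1 ≡ 10 (mod 713)
10^2 ≡ 10^2 = 100 ≡ 100 (mod 713)
10^4 ≡ 100^2 = 10000 ≡ 18 (mod 713)
10^8 ≡ 18^2 = 324 ≡ 324 (mod 713)
10^16 ≡ 324^2 = 104976 ≡ 165 (mod 713)
10^32 ≡ 165^2 = 27225 ≡ 131 (mod 713)
10^64 ≡ 131^2 = 17161 ≡ 49 (mod 713)
89 = 64 + 16 + 8 + 1 in binary powers of 2.
So 10^89 ≡ 49 · 165 · 324 · 10 ≡ 493 (mod 713).
Squaring chain: 493 → 629 → 639; never reaches −1, so base 10 is a Miller–Rabin witness that 713 is composite.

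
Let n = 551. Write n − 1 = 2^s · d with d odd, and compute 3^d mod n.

551 − 1 = 550 = 2^1 · 275, so d = 275.
3^1 ≡ 3 (mod 551)
3^2 ≡ 3^2 = 9 ≡ 9 (mod 551)
3^4 ≡ 9^2 = 81 ≡ 81 (mod 551)
3^8 ≡ 81^2 = 6561 ≡ 500 (mod 551)
3^16 ≡ 500^2 = 250000 ≡ 397 (mod 551)
3^32 ≡ 397^2 = 157609 ≡ 23 (mod 551)
3^64 ≡ 23^2 = 529 ≡ 529 (mod 551)
3^128 ≡ 529^2 = 279841 ≡ 484 (mod 551)
3^256 ≡ 484^2 = 234256 ≡ 81 (mod 551)
275 = 256 + 16 + 2 + 1 in binary powers of 2.
So 3^275 ≡ 81 · 397 · 9 · 3 ≡ 414 (mod 551).
Squaring chain: 414; never reaches −1, so base 3 is a Miller–Rabin witness that 551 is composite.

414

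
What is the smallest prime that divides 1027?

13

1027 is odd.
Digit sum 10, not divisible by 3.
Ends in 7: not divisible by 5.
7: 1027 = 7·146 + 5
11: 1027 = 11·93 + 4
13: 1027 = 13·79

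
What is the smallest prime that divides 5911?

23

5911 is odd.
Digit sum 16, not divisible by 3.
Ends in 1: not divisible by 5.
7: 5911 = 7·844 + 3
11: 5911 = 11·537 + 4
13: 5911 = 13·454 + 9
17: 5911 = 17·347 + 12
19: 5911 = 19·311 + 2
23: 5911 = 23·257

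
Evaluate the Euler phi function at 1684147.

1641024

Factor: 1684147 = 89 · 127 · 149.
φ(1684147) = (89−1) · (127−1) · (149−1) = 88 · 126 · 148 = 1641024.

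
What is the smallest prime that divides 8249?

73

8249 is odd.
Digit sum 23, not divisible by 3.
Ends in 9: not divisible by 5.
7: 8249 = 7·1178 + 3
11: 8249 = 11·749 + 10
13: 8249 = 13·634 + 7
17: 8249 = 17·485 + 4
19: 8249 = 19·434 + 3
23: 8249 = 23·358 + 15
29: 8249 = 29·284 + 13
31: 8249 = 31·266 + 3
37: 8249 = 37·222 + 35
41: 8249 = 41·201 + 8
43: 8249 = 43·191 + 36
47: 8249 = 47·175 + 24
53: 8249 = 53·155 + 34
59: 8249 = 59·139 + 48
61: 8249 = 61·135 + 14
67: 8249 = 67·123 + 8
71: 8249 = 71·116 + 13
73: 8249 = 73·113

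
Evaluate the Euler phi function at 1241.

Factor: 1241 = 17 · 73.
φ(1241) = (17−1) · (73−1) = 16 · 72 = 1152.

1152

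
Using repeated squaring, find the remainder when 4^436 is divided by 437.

4^1 ≡ 4 (mod 437)
4^2 ≡ 4^2 = 16 ≡ 16 (mod 437)
4^4 ≡ 16^2 = 256 ≡ 256 (mod 437)
4^8 ≡ 256^2 = 65536 ≡ 423 (mod 437)
4^16 ≡ 423^2 = 178929 ≡ 196 (mod 437)
4^32 ≡ 196^2 = 38416 ≡ 397 (mod 437)
4^64 ≡ 397^2 = 157609 ≡ 289 (mod 437)
4^128 ≡ 289^2 = 83521 ≡ 54 (mod 437)
4^256 ≡ 54^2 = 2916 ≡ 294 (mod 437)
436 = 256 + 128 + 32 + 16 + 4 in binary powers of 2.
So 4^436 ≡ 294 · 54 · 397 · 196 · 256 ≡ 123 (mod 437).
Since 123 ≠ 1, base 4 is a Fermat witness: 437 is composite.

123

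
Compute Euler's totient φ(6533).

6348

Factor: 6533 = 47 · 139.
φ(6533) = (47−1) · (139−1) = 46 · 138 = 6348.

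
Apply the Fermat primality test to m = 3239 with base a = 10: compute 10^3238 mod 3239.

10^1 ≡ 10 (mod 3239)
10^2 ≡ 10^2 = 100 ≡ 100 (mod 3239)
10^4 ≡ 100^2 = 10000 ≡ 283 (mod 3239)
10^8 ≡ 283^2 = 80089 ≡ 2353 (mod 3239)
10^16 ≡ 2353^2 = 5536609 ≡ 1158 (mod 3239)
10^32 ≡ 1158^2 = 1340964 ≡ 18 (mod 3239)
10^64 ≡ 18^2 = 324 ≡ 324 (mod 3239)
10^128 ≡ 324^2 = 104976 ≡ 1328 (mod 3239)
10^256 ≡ 1328^2 = 1763584 ≡ 1568 (mod 3239)
10^512 ≡ 1568^2 = 2458624 ≡ 223 (mod 3239)
10^1024 ≡ 223^2 = 49729 ≡ 1144 (mod 3239)
10^2048 ≡ 1144^2 = 1308736 ≡ 180 (mod 3239)
3238 = 2048 + 1024 + 128 + 32 + 4 + 2 in binary powers of 2.
So 10^3238 ≡ 180 · 1144 · 1328 · 18 · 283 · 100 ≡ 3091 (mod 3239).
Since 3091 ≠ 1, base 10 is a Fermat witness: 3239 is composite.

3091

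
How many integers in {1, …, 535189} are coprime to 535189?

512256

Factor: 535189 = 47 · 59 · 193.
φ(535189) = (47−1) · (59−1) · (193−1) = 46 · 58 · 192 = 512256.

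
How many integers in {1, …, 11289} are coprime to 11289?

Factor: 11289 = 3 · 53 · 71.
φ(11289) = (3−1) · (53−1) · (71−1) = 2 · 52 · 70 = 7280.

7280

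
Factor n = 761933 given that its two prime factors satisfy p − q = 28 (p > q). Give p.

Since p = q + 28, we have 761933 = q(q + 28), so q² + 28q − 761933 = 0.
Discriminant: 28² + 4·761933 = 784 + 3047732 = 3048516; √3048516 = 1746.
q = (−28 + 1746)/2 = 859, and p = q + 28 = 887.
Check: 859 · 887 = 761933.

887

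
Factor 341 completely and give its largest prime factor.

31

341 = 11 · 31
31 is prime.
So 341 = 11 · 31; the largest prime factor is 31.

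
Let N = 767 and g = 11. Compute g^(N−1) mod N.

257

11^1 ≡ 11 (mod 767)
11^2 ≡ 11^2 = 121 ≡ 121 (mod 767)
11^4 ≡ 121^2 = 14641 ≡ 68 (mod 767)
11^8 ≡ 68^2 = 4624 ≡ 22 (mod 767)
11^16 ≡ 22^2 = 484 ≡ 484 (mod 767)
11^32 ≡ 484^2 = 234256 ≡ 321 (mod 767)
11^64 ≡ 321^2 = 103041 ≡ 263 (mod 767)
11^128 ≡ 263^2 = 69169 ≡ 139 (mod 767)
11^256 ≡ 139^2 = 19321 ≡ 146 (mod 767)
11^512 ≡ 146^2 = 21316 ≡ 607 (mod 767)
766 = 512 + 128 + 64 + 32 + 16 + 8 + 4 + 2 in binary powers of 2.
So 11^766 ≡ 607 · 139 · 263 · 321 · 484 · 22 · 68 · 121 ≡ 257 (mod 767).
Since 257 ≠ 1, base 11 is a Fermat witness: 767 is composite.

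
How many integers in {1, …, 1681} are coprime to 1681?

1640

Factor: 1681 = 41^2.
φ(1681) = 41^1·(41−1) = 1640.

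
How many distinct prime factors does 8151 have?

8151 = 3 · 2717
2717 = 11 · 247
247 = 13 · 19
8151 = 3 · 11 · 13 · 19, which has 4 distinct prime factors.

4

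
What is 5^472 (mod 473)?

454

5^1 ≡ 5 (mod 473)
5^2 ≡ 5^2 = 25 ≡ 25 (mod 473)
5^4 ≡ 25^2 = 625 ≡ 152 (mod 473)
5^8 ≡ 152^2 = 23104 ≡ 400 (mod 473)
5^16 ≡ 400^2 = 160000 ≡ 126 (mod 473)
5^32 ≡ 126^2 = 15876 ≡ 267 (mod 473)
5^64 ≡ 267^2 = 71289 ≡ 339 (mod 473)
5^128 ≡ 339^2 = 114921 ≡ 455 (mod 473)
5^256 ≡ 455^2 = 207025 ≡ 324 (mod 473)
472 = 256 + 128 + 64 + 16 + 8 in binary powers of 2.
So 5^472 ≡ 324 · 455 · 339 · 126 · 400 ≡ 454 (mod 473).
Since 454 ≠ 1, base 5 is a Fermat witness: 473 is composite.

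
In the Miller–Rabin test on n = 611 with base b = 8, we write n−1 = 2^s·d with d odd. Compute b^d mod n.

611 − 1 = 610 = 2^1 · 305, so d = 305.
8^1 ≡ 8 (mod 611)
8^2 ≡ 8^2 = 64 ≡ 64 (mod 611)
8^4 ≡ 64^2 = 4096 ≡ 430 (mod 611)
8^8 ≡ 430^2 = 184900 ≡ 378 (mod 611)
8^16 ≡ 378^2 = 142884 ≡ 521 (mod 611)
8^32 ≡ 521^2 = 271441 ≡ 157 (mod 611)
8^64 ≡ 157^2 = 24649 ≡ 209 (mod 611)
8^128 ≡ 209^2 = 43681 ≡ 300 (mod 611)
8^256 ≡ 300^2 = 90000 ≡ 183 (mod 611)
305 = 256 + 32 + 16 + 1 in binary powers of 2.
So 8^305 ≡ 183 · 157 · 521 · 8 ≡ 307 (mod 611).
Squaring chain: 307; never reaches −1, so base 8 is a Miller–Rabin witness that 611 is composite.

307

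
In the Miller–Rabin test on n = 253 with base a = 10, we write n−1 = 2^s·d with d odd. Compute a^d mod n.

21

253 − 1 = 252 = 2^2 · 63, so d = 63.
10^1 ≡ 10 (mod 253)
10^2 ≡ 10^2 = 100 ≡ 100 (mod 253)
10^4 ≡ 100^2 = 10000 ≡ 133 (mod 253)
10^8 ≡ 133^2 = 17689 ≡ 232 (mod 253)
10^16 ≡ 232^2 = 53824 ≡ 188 (mod 253)
10^32 ≡ 188^2 = 35344 ≡ 177 (mod 253)
63 = 32 + 16 + 8 + 4 + 2 + 1 in binary powers of 2.
So 10^63 ≡ 177 · 188 · 232 · 133 · 100 · 10 ≡ 21 (mod 253).
Squaring chain: 21 → 188; never reaches −1, so base 10 is a Miller–Rabin witness that 253 is composite.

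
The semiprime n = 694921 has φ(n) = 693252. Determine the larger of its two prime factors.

883

φ(n) = (p−1)(q−1) = n − (p+q) + 1, so p + q = 694921 − 693252 + 1 = 1670.
p and q are the roots of t² − 1670t + 694921 = 0.
Discriminant: 1670² − 4·694921 = 2788900 − 2779684 = 9216; √9216 = 96.
q = (1670 − 96)/2 = 787, p = (1670 + 96)/2 = 883.
Check: 787 · 883 = 694921.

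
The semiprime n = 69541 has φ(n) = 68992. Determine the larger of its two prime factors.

φ(n) = (p−1)(q−1) = n − (p+q) + 1, so p + q = 69541 − 68992 + 1 = 550.
p and q are the roots of t² − 550t + 69541 = 0.
Discriminant: 550² − 4·69541 = 302500 − 278164 = 24336; √24336 = 156.
q = (550 − 156)/2 = 197, p = (550 + 156)/2 = 353.
Check: 197 · 353 = 69541.

353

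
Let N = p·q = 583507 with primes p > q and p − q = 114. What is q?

709

Since p = q + 114, we have 583507 = q(q + 114), so q² + 114q − 583507 = 0.
Discriminant: 114² + 4·583507 = 12996 + 2334028 = 2347024; √2347024 = 1532.
q = (−114 + 1532)/2 = 709, and p = q + 114 = 823.
Check: 709 · 823 = 583507.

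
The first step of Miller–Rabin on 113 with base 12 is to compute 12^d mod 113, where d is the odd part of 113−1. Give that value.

113 − 1 = 112 = 2^4 · 7, so d = 7.
12^1 ≡ 12 (mod 113)
12^2 ≡ 12^2 = 144 ≡ 31 (mod 113)
12^4 ≡ 31^2 = 961 ≡ 57 (mod 113)
7 = 4 + 2 + 1 in binary powers of 2.
So 12^7 ≡ 57 · 31 · 12 ≡ 73 (mod 113).
Squaring chain: 73 → 18 → 98 → 112; reaches −1, so base 12 does not prove 113 composite.

73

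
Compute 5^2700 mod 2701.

5^1 ≡ 5 (mod 2701)
5^2 ≡ 5^2 = 25 ≡ 25 (mod 2701)
5^4 ≡ 25^2 = 625 ≡ 625 (mod 2701)
5^8 ≡ 625^2 = 390625 ≡ 1681 (mod 2701)
5^16 ≡ 1681^2 = 2825761 ≡ 515 (mod 2701)
5^32 ≡ 515^2 = 265225 ≡ 527 (mod 2701)
5^64 ≡ 527^2 = 277729 ≡ 2227 (mod 2701)
5^128 ≡ 2227^2 = 4959529 ≡ 493 (mod 2701)
5^256 ≡ 493^2 = 243049 ≡ 2660 (mod 2701)
5^512 ≡ 2660^2 = 7075600 ≡ 1681 (mod 2701)
5^1024 ≡ 1681^2 = 2825761 ≡ 515 (mod 2701)
5^2048 ≡ 515^2 = 265225 ≡ 527 (mod 2701)
2700 = 2048 + 512 + 128 + 8 + 4 in binary powers of 2.
So 5^2700 ≡ 527 · 1681 · 493 · 1681 · 625 ≡ 2554 (mod 2701).
Since 2554 ≠ 1, base 5 is a Fermat witness: 2701 is composite.

2554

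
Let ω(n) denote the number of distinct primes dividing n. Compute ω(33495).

33495 = 3 · 11165
11165 = 5 · 2233
2233 = 7 · 319
319 = 11 · 29
33495 = 3 · 5 · 7 · 11 · 29, which has 5 distinct prime factors.

5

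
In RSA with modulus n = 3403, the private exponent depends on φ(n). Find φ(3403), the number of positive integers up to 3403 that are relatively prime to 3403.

3280

Factor: 3403 = 41 · 83.
φ(3403) = (41−1) · (83−1) = 40 · 82 = 3280.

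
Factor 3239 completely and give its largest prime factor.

79

3239 = 41 · 79
79 is prime.
So 3239 = 41 · 79; the largest prime factor is 79.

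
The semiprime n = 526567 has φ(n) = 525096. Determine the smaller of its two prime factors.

613

φ(n) = (p−1)(q−1) = n − (p+q) + 1, so p + q = 526567 − 525096 + 1 = 1472.
p and q are the roots of t² − 1472t + 526567 = 0.
Discriminant: 1472² − 4·526567 = 2166784 − 2106268 = 60516; √60516 = 246.
q = (1472 − 246)/2 = 613, p = (1472 + 246)/2 = 859.
Check: 613 · 859 = 526567.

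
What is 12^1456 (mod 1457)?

12^1 ≡ 12 (mod 1457)
12^2 ≡ 12^2 = 144 ≡ 144 (mod 1457)
12^4 ≡ 144^2 = 20736 ≡ 338 (mod 1457)
12^8 ≡ 338^2 = 114244 ≡ 598 (mod 1457)
12^16 ≡ 598^2 = 357604 ≡ 639 (mod 1457)
12^32 ≡ 639^2 = 408321 ≡ 361 (mod 1457)
12^64 ≡ 361^2 = 130321 ≡ 648 (mod 1457)
12^128 ≡ 648^2 = 419904 ≡ 288 (mod 1457)
12^256 ≡ 288^2 = 82944 ≡ 1352 (mod 1457)
12^512 ≡ 1352^2 = 1827904 ≡ 826 (mod 1457)
12^1024 ≡ 826^2 = 682276 ≡ 400 (mod 1457)
1456 = 1024 + 256 + 128 + 32 + 16 in binary powers of 2.
So 12^1456 ≡ 400 · 1352 · 288 · 361 · 639 ≡ 794 (mod 1457).
Since 794 ≠ 1, base 12 is a Fermat witness: 1457 is composite.

794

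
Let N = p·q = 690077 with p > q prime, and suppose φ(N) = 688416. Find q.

φ(n) = (p−1)(q−1) = n − (p+q) + 1, so p + q = 690077 − 688416 + 1 = 1662.
p and q are the roots of t² − 1662t + 690077 = 0.
Discriminant: 1662² − 4·690077 = 2762244 − 2760308 = 1936; √1936 = 44.
q = (1662 − 44)/2 = 809, p = (1662 + 44)/2 = 853.
Check: 809 · 853 = 690077.

809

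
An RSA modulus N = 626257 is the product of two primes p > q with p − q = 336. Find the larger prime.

Since p = q + 336, we have 626257 = q(q + 336), so q² + 336q − 626257 = 0.
Discriminant: 336² + 4·626257 = 112896 + 2505028 = 2617924; √2617924 = 1618.
q = (−336 + 1618)/2 = 641, and p = q + 336 = 977.
Check: 641 · 977 = 626257.

977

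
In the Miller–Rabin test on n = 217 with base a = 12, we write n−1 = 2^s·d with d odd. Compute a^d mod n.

217 − 1 = 216 = 2^3 · 27, so d = 27.
12^1 ≡ 12 (mod 217)
12^2 ≡ 12^2 = 144 ≡ 144 (mod 217)
12^4 ≡ 144^2 = 20736 ≡ 121 (mod 217)
12^8 ≡ 121^2 = 14641 ≡ 102 (mod 217)
12^16 ≡ 102^2 = 10404 ≡ 205 (mod 217)
27 = 16 + 8 + 2 + 1 in binary powers of 2.
So 12^27 ≡ 205 · 102 · 144 · 12 ≡ 27 (mod 217).
Squaring chain: 27 → 78 → 8; never reaches −1, so base 12 is a Miller–Rabin witness that 217 is composite.

27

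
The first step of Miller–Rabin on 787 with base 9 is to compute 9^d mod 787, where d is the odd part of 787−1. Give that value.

1

787 − 1 = 786 = 2^1 · 393, so d = 393.
9^1 ≡ 9 (mod 787)
9^2 ≡ 9^2 = 81 ≡ 81 (mod 787)
9^4 ≡ 81^2 = 6561 ≡ 265 (mod 787)
9^8 ≡ 265^2 = 70225 ≡ 182 (mod 787)
9^16 ≡ 182^2 = 33124 ≡ 70 (mod 787)
9^32 ≡ 70^2 = 4900 ≡ 178 (mod 787)
9^64 ≡ 178^2 = 31684 ≡ 204 (mod 787)
9^128 ≡ 204^2 = 41616 ≡ 692 (mod 787)
9^256 ≡ 692^2 = 478864 ≡ 368 (mod 787)
393 = 256 + 128 + 8 + 1 in binary powers of 2.
So 9^393 ≡ 368 · 692 · 182 · 9 ≡ 1 (mod 787).
Since 9^d ≡ 1 (mod 787), base 9 does not prove 787 composite.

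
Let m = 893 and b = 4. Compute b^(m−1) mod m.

4^1 ≡ 4 (mod 893)
4^2 ≡ 4^2 = 16 ≡ 16 (mod 893)
4^4 ≡ 16^2 = 256 ≡ 256 (mod 893)
4^8 ≡ 256^2 = 65536 ≡ 347 (mod 893)
4^16 ≡ 347^2 = 120409 ≡ 747 (mod 893)
4^32 ≡ 747^2 = 558009 ≡ 777 (mod 893)
4^64 ≡ 777^2 = 603729 ≡ 61 (mod 893)
4^128 ≡ 61^2 = 3721 ≡ 149 (mod 893)
4^256 ≡ 149^2 = 22201 ≡ 769 (mod 893)
4^512 ≡ 769^2 = 591361 ≡ 195 (mod 893)
892 = 512 + 256 + 64 + 32 + 16 + 8 + 4 in binary powers of 2.
So 4^892 ≡ 195 · 769 · 61 · 777 · 747 · 347 · 256 ≡ 61 (mod 893).
Since 61 ≠ 1, base 4 is a Fermat witness: 893 is composite.

61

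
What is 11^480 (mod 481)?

11^1 ≡ 11 (mod 481)
11^2 ≡ 11^2 = 121 ≡ 121 (mod 481)
11^4 ≡ 121^2 = 14641 ≡ 211 (mod 481)
11^8 ≡ 211^2 = 44521 ≡ 269 (mod 481)
11^16 ≡ 269^2 = 72361 ≡ 211 (mod 481)
11^32 ≡ 211^2 = 44521 ≡ 269 (mod 481)
11^64 ≡ 269^2 = 72361 ≡ 211 (mod 481)
11^128 ≡ 211^2 = 44521 ≡ 269 (mod 481)
11^256 ≡ 269^2 = 72361 ≡ 211 (mod 481)
480 = 256 + 128 + 64 + 32 in binary powers of 2.
So 11^480 ≡ 211 · 269 · 211 · 269 ≡ 1 (mod 481).
Since the result is 1, base 11 gives no evidence that 481 is composite.

1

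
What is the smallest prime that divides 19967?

19967 is odd.
Digit sum 32, not divisible by 3.
Ends in 7: not divisible by 5.
7: 19967 = 7·2852 + 3
11: 19967 = 11·1815 + 2
13: 19967 = 13·1535 + 12
17: 19967 = 17·1174 + 9
19: 19967 = 19·1050 + 17
23: 19967 = 23·868 + 3
29: 19967 = 29·688 + 15
31: 19967 = 31·644 + 3
37: 19967 = 37·539 + 24
41: 19967 = 41·487

41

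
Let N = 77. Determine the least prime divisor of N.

77 is odd.
Digit sum 14, not divisible by 3.
Ends in 7: not divisible by 5.
7: 77 = 7·11

7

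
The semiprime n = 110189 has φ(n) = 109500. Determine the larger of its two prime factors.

φ(n) = (p−1)(q−1) = n − (p+q) + 1, so p + q = 110189 − 109500 + 1 = 690.
p and q are the roots of t² − 690t + 110189 = 0.
Discriminant: 690² − 4·110189 = 476100 − 440756 = 35344; √35344 = 188.
q = (690 − 188)/2 = 251, p = (690 + 188)/2 = 439.
Check: 251 · 439 = 110189.

439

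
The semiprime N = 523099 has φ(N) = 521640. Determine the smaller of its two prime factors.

631

φ(n) = (p−1)(q−1) = n − (p+q) + 1, so p + q = 523099 − 521640 + 1 = 1460.
p and q are the roots of t² − 1460t + 523099 = 0.
Discriminant: 1460² − 4·523099 = 2131600 − 2092396 = 39204; √39204 = 198.
q = (1460 − 198)/2 = 631, p = (1460 + 198)/2 = 829.
Check: 631 · 829 = 523099.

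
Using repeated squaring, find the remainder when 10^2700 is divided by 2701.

10^1 ≡ 10 (mod 2701)
10^2 ≡ 10^2 = 100 ≡ 100 (mod 2701)
10^4 ≡ 100^2 = 10000 ≡ 1897 (mod 2701)
10^8 ≡ 1897^2 = 3598609 ≡ 877 (mod 2701)
10^16 ≡ 877^2 = 769129 ≡ 2045 (mod 2701)
10^32 ≡ 2045^2 = 4182025 ≡ 877 (mod 2701)
10^64 ≡ 877^2 = 769129 ≡ 2045 (mod 2701)
10^128 ≡ 2045^2 = 4182025 ≡ 877 (mod 2701)
10^256 ≡ 877^2 = 769129 ≡ 2045 (mod 2701)
10^512 ≡ 2045^2 = 4182025 ≡ 877 (mod 2701)
10^1024 ≡ 877^2 = 769129 ≡ 2045 (mod 2701)
10^2048 ≡ 2045^2 = 4182025 ≡ 877 (mod 2701)
2700 = 2048 + 512 + 128 + 8 + 4 in binary powers of 2.
So 10^2700 ≡ 877 · 877 · 877 · 877 · 1897 ≡ 2554 (mod 2701).
Since 2554 ≠ 1, base 10 is a Fermat witness: 2701 is composite.

2554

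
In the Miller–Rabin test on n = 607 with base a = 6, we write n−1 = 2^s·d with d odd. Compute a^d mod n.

607 − 1 = 606 = 2^1 · 303, so d = 303.
6^1 ≡ 6 (mod 607)
6^2 ≡ 6^2 = 36 ≡ 36 (mod 607)
6^4 ≡ 36^2 = 1296 ≡ 82 (mod 607)
6^8 ≡ 82^2 = 6724 ≡ 47 (mod 607)
6^16 ≡ 47^2 = 2209 ≡ 388 (mod 607)
6^32 ≡ 388^2 = 150544 ≡ 8 (mod 607)
6^64 ≡ 8^2 = 64 ≡ 64 (mod 607)
6^128 ≡ 64^2 = 4096 ≡ 454 (mod 607)
6^256 ≡ 454^2 = 206116 ≡ 343 (mod 607)
303 = 256 + 32 + 8 + 4 + 2 + 1 in binary powers of 2.
So 6^303 ≡ 343 · 8 · 47 · 82 · 36 · 6 ≡ 606 (mod 607).
Since 6^d ≡ 606 (mod 607), base 6 does not prove 607 composite.

606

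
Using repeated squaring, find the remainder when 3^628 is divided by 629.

625

3^1 ≡ 3 (mod 629)
3^2 ≡ 3^2 = 9 ≡ 9 (mod 629)
3^4 ≡ 9^2 = 81 ≡ 81 (mod 629)
3^8 ≡ 81^2 = 6561 ≡ 271 (mod 629)
3^16 ≡ 271^2 = 73441 ≡ 477 (mod 629)
3^32 ≡ 477^2 = 227529 ≡ 460 (mod 629)
3^64 ≡ 460^2 = 211600 ≡ 256 (mod 629)
3^128 ≡ 256^2 = 65536 ≡ 120 (mod 629)
3^256 ≡ 120^2 = 14400 ≡ 562 (mod 629)
3^512 ≡ 562^2 = 315844 ≡ 86 (mod 629)
628 = 512 + 64 + 32 + 16 + 4 in binary powers of 2.
So 3^628 ≡ 86 · 256 · 460 · 477 · 81 ≡ 625 (mod 629).
Since 625 ≠ 1, base 3 is a Fermat witness: 629 is composite.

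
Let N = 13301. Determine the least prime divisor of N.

47

13301 is odd.
Digit sum 8, not divisible by 3.
Ends in 1: not divisible by 5.
7: 13301 = 7·1900 + 1
11: 13301 = 11·1209 + 2
13: 13301 = 13·1023 + 2
17: 13301 = 17·782 + 7
19: 13301 = 19·700 + 1
23: 13301 = 23·578 + 7
29: 13301 = 29·458 + 19
31: 13301 = 31·429 + 2
37: 13301 = 37·359 + 18
41: 13301 = 41·324 + 17
43: 13301 = 43·309 + 14
47: 13301 = 47·283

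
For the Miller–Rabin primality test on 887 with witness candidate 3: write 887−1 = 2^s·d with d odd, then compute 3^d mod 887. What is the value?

1

887 − 1 = 886 = 2^1 · 443, so d = 443.
3^1 ≡ 3 (mod 887)
3^2 ≡ 3^2 = 9 ≡ 9 (mod 887)
3^4 ≡ 9^2 = 81 ≡ 81 (mod 887)
3^8 ≡ 81^2 = 6561 ≡ 352 (mod 887)
3^16 ≡ 352^2 = 123904 ≡ 611 (mod 887)
3^32 ≡ 611^2 = 373321 ≡ 781 (mod 887)
3^64 ≡ 781^2 = 609961 ≡ 592 (mod 887)
3^128 ≡ 592^2 = 350464 ≡ 99 (mod 887)
3^256 ≡ 99^2 = 9801 ≡ 44 (mod 887)
443 = 256 + 128 + 32 + 16 + 8 + 2 + 1 in binary powers of 2.
So 3^443 ≡ 44 · 99 · 781 · 611 · 352 · 9 · 3 ≡ 1 (mod 887).
Since 3^d ≡ 1 (mod 887), base 3 does not prove 887 composite.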